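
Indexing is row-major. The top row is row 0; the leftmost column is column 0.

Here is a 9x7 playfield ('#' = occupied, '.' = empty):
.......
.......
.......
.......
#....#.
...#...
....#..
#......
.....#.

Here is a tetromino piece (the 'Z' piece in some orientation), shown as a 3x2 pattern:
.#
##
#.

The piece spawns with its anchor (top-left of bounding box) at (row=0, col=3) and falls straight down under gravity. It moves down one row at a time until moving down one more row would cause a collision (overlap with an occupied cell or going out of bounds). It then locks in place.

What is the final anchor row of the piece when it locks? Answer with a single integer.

Answer: 2

Derivation:
Spawn at (row=0, col=3). Try each row:
  row 0: fits
  row 1: fits
  row 2: fits
  row 3: blocked -> lock at row 2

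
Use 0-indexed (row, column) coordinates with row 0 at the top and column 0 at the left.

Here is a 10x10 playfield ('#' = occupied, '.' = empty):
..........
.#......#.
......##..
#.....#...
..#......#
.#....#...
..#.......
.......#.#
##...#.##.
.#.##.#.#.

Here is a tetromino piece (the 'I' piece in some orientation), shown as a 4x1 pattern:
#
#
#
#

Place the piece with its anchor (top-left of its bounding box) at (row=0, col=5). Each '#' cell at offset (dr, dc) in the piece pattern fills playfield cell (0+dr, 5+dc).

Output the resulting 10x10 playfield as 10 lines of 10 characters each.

Answer: .....#....
.#...#..#.
.....###..
#....##...
..#......#
.#....#...
..#.......
.......#.#
##...#.##.
.#.##.#.#.

Derivation:
Fill (0+0,5+0) = (0,5)
Fill (0+1,5+0) = (1,5)
Fill (0+2,5+0) = (2,5)
Fill (0+3,5+0) = (3,5)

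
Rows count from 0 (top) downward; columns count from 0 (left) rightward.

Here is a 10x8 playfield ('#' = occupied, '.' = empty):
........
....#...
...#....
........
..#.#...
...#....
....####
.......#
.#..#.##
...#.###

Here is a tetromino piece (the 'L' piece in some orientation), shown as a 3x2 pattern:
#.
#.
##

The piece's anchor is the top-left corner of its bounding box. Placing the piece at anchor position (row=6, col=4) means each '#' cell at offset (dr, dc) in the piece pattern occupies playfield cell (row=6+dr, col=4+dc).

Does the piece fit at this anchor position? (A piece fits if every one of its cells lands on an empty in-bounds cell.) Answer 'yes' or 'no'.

Answer: no

Derivation:
Check each piece cell at anchor (6, 4):
  offset (0,0) -> (6,4): occupied ('#') -> FAIL
  offset (1,0) -> (7,4): empty -> OK
  offset (2,0) -> (8,4): occupied ('#') -> FAIL
  offset (2,1) -> (8,5): empty -> OK
All cells valid: no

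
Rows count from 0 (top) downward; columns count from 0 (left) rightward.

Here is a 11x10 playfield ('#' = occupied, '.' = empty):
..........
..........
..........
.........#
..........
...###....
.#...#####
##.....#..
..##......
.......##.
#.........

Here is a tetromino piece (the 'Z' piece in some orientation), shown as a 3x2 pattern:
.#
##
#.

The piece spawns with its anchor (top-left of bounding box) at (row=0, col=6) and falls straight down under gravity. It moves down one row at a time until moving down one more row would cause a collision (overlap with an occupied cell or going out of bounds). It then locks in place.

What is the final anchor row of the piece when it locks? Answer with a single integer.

Answer: 3

Derivation:
Spawn at (row=0, col=6). Try each row:
  row 0: fits
  row 1: fits
  row 2: fits
  row 3: fits
  row 4: blocked -> lock at row 3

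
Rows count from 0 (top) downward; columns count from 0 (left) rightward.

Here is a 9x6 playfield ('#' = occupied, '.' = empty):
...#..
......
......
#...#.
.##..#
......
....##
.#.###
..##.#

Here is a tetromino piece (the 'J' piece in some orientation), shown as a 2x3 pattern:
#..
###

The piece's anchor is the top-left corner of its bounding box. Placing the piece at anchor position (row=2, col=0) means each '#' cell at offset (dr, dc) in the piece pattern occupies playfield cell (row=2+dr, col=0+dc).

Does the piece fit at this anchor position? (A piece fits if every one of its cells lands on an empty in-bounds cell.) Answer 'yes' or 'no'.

Answer: no

Derivation:
Check each piece cell at anchor (2, 0):
  offset (0,0) -> (2,0): empty -> OK
  offset (1,0) -> (3,0): occupied ('#') -> FAIL
  offset (1,1) -> (3,1): empty -> OK
  offset (1,2) -> (3,2): empty -> OK
All cells valid: no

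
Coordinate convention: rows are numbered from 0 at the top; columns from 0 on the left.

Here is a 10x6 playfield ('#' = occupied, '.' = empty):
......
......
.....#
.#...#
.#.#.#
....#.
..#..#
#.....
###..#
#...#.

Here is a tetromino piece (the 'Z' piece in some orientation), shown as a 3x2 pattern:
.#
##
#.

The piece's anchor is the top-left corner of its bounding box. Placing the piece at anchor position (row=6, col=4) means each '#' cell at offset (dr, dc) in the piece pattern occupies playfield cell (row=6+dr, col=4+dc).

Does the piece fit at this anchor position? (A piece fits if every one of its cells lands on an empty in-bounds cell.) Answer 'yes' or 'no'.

Answer: no

Derivation:
Check each piece cell at anchor (6, 4):
  offset (0,1) -> (6,5): occupied ('#') -> FAIL
  offset (1,0) -> (7,4): empty -> OK
  offset (1,1) -> (7,5): empty -> OK
  offset (2,0) -> (8,4): empty -> OK
All cells valid: no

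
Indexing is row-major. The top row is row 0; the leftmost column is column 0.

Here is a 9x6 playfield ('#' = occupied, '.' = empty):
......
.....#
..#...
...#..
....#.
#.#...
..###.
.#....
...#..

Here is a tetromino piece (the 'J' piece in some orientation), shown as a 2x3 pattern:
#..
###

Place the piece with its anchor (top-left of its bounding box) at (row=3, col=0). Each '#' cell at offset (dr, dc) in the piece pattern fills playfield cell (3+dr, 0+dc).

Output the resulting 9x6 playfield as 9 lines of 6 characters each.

Fill (3+0,0+0) = (3,0)
Fill (3+1,0+0) = (4,0)
Fill (3+1,0+1) = (4,1)
Fill (3+1,0+2) = (4,2)

Answer: ......
.....#
..#...
#..#..
###.#.
#.#...
..###.
.#....
...#..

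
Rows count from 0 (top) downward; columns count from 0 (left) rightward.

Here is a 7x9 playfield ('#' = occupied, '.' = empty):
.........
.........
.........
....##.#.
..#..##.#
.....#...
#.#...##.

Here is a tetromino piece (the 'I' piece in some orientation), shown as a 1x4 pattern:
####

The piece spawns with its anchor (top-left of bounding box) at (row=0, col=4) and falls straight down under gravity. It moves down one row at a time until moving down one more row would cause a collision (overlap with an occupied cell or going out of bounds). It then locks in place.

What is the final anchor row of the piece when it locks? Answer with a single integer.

Answer: 2

Derivation:
Spawn at (row=0, col=4). Try each row:
  row 0: fits
  row 1: fits
  row 2: fits
  row 3: blocked -> lock at row 2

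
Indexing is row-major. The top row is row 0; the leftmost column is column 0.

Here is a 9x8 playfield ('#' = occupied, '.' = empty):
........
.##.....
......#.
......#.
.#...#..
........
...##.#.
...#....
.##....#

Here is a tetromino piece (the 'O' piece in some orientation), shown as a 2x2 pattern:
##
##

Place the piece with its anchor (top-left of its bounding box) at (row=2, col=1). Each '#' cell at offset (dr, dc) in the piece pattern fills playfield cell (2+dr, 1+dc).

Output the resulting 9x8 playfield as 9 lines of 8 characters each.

Fill (2+0,1+0) = (2,1)
Fill (2+0,1+1) = (2,2)
Fill (2+1,1+0) = (3,1)
Fill (2+1,1+1) = (3,2)

Answer: ........
.##.....
.##...#.
.##...#.
.#...#..
........
...##.#.
...#....
.##....#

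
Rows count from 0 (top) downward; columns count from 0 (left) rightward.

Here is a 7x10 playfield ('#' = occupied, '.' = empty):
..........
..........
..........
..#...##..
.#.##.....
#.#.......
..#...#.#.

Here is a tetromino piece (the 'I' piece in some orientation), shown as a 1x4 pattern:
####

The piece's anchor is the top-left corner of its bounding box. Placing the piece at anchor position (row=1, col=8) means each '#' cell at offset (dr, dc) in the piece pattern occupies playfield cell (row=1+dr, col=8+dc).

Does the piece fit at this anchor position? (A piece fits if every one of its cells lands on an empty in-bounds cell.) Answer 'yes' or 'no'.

Answer: no

Derivation:
Check each piece cell at anchor (1, 8):
  offset (0,0) -> (1,8): empty -> OK
  offset (0,1) -> (1,9): empty -> OK
  offset (0,2) -> (1,10): out of bounds -> FAIL
  offset (0,3) -> (1,11): out of bounds -> FAIL
All cells valid: no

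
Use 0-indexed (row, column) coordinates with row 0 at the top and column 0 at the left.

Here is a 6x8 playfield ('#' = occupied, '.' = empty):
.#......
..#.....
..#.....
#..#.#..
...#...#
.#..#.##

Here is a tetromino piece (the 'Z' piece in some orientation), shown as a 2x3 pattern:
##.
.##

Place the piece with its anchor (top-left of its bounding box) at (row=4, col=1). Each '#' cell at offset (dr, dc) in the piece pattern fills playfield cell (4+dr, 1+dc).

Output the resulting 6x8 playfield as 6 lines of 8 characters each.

Answer: .#......
..#.....
..#.....
#..#.#..
.###...#
.####.##

Derivation:
Fill (4+0,1+0) = (4,1)
Fill (4+0,1+1) = (4,2)
Fill (4+1,1+1) = (5,2)
Fill (4+1,1+2) = (5,3)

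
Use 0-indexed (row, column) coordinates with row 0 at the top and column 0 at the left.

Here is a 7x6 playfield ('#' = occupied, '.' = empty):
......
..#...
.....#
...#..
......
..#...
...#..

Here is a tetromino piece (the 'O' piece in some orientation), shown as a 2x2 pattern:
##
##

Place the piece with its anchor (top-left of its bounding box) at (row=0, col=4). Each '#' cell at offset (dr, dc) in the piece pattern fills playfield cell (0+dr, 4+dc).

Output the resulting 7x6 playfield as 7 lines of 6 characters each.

Answer: ....##
..#.##
.....#
...#..
......
..#...
...#..

Derivation:
Fill (0+0,4+0) = (0,4)
Fill (0+0,4+1) = (0,5)
Fill (0+1,4+0) = (1,4)
Fill (0+1,4+1) = (1,5)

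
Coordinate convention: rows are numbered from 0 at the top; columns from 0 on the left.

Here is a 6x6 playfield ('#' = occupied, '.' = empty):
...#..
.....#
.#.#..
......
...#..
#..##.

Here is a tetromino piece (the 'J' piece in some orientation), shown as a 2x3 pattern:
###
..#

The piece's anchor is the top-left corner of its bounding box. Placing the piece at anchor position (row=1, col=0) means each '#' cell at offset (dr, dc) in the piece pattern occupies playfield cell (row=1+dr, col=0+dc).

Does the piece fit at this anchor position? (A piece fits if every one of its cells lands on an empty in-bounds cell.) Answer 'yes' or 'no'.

Answer: yes

Derivation:
Check each piece cell at anchor (1, 0):
  offset (0,0) -> (1,0): empty -> OK
  offset (0,1) -> (1,1): empty -> OK
  offset (0,2) -> (1,2): empty -> OK
  offset (1,2) -> (2,2): empty -> OK
All cells valid: yes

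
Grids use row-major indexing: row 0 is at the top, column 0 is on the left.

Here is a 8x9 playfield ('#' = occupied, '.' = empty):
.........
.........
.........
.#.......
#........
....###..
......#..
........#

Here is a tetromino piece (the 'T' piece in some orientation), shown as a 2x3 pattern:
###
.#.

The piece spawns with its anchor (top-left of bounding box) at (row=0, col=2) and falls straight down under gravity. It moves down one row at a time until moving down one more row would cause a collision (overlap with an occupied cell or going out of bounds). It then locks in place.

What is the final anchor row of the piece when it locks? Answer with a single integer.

Spawn at (row=0, col=2). Try each row:
  row 0: fits
  row 1: fits
  row 2: fits
  row 3: fits
  row 4: fits
  row 5: blocked -> lock at row 4

Answer: 4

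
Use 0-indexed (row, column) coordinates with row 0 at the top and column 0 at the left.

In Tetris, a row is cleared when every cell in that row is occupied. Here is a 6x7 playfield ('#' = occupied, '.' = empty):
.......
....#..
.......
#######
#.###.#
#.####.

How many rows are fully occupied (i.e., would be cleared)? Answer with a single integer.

Check each row:
  row 0: 7 empty cells -> not full
  row 1: 6 empty cells -> not full
  row 2: 7 empty cells -> not full
  row 3: 0 empty cells -> FULL (clear)
  row 4: 2 empty cells -> not full
  row 5: 2 empty cells -> not full
Total rows cleared: 1

Answer: 1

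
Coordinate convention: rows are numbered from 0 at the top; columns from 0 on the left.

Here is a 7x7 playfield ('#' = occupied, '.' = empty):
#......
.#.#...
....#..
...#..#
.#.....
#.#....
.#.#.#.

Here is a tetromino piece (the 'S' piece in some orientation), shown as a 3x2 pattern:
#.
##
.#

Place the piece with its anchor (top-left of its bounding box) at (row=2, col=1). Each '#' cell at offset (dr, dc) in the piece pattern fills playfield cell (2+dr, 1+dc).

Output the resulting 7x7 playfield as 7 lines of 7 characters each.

Answer: #......
.#.#...
.#..#..
.###..#
.##....
#.#....
.#.#.#.

Derivation:
Fill (2+0,1+0) = (2,1)
Fill (2+1,1+0) = (3,1)
Fill (2+1,1+1) = (3,2)
Fill (2+2,1+1) = (4,2)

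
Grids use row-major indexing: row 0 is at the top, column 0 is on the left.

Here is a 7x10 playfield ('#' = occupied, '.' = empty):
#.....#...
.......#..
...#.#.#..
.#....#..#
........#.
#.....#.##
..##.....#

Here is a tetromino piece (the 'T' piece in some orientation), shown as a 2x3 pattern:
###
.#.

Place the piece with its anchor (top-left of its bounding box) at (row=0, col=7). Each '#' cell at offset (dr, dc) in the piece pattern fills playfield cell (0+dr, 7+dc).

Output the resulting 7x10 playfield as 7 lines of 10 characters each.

Fill (0+0,7+0) = (0,7)
Fill (0+0,7+1) = (0,8)
Fill (0+0,7+2) = (0,9)
Fill (0+1,7+1) = (1,8)

Answer: #.....####
.......##.
...#.#.#..
.#....#..#
........#.
#.....#.##
..##.....#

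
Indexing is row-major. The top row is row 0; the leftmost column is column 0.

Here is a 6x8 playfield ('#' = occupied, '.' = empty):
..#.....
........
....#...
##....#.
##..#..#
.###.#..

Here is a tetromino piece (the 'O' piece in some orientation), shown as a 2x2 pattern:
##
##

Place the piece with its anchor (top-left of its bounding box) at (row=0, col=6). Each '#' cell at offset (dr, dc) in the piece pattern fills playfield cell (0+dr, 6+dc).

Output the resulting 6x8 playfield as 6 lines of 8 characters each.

Answer: ..#...##
......##
....#...
##....#.
##..#..#
.###.#..

Derivation:
Fill (0+0,6+0) = (0,6)
Fill (0+0,6+1) = (0,7)
Fill (0+1,6+0) = (1,6)
Fill (0+1,6+1) = (1,7)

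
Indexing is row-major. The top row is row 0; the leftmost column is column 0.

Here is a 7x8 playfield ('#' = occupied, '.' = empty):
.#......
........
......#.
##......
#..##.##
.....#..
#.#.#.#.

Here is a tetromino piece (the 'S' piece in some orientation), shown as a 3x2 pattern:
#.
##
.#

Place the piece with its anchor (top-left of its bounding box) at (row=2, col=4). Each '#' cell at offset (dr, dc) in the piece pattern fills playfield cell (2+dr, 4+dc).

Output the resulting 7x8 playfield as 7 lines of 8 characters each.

Fill (2+0,4+0) = (2,4)
Fill (2+1,4+0) = (3,4)
Fill (2+1,4+1) = (3,5)
Fill (2+2,4+1) = (4,5)

Answer: .#......
........
....#.#.
##..##..
#..#####
.....#..
#.#.#.#.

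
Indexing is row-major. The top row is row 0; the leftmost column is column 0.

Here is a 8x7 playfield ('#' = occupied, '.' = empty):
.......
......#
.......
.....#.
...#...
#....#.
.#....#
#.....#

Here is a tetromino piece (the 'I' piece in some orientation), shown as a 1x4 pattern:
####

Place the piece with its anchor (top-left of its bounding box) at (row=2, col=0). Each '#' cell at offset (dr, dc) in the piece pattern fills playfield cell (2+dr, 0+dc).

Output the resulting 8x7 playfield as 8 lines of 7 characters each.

Fill (2+0,0+0) = (2,0)
Fill (2+0,0+1) = (2,1)
Fill (2+0,0+2) = (2,2)
Fill (2+0,0+3) = (2,3)

Answer: .......
......#
####...
.....#.
...#...
#....#.
.#....#
#.....#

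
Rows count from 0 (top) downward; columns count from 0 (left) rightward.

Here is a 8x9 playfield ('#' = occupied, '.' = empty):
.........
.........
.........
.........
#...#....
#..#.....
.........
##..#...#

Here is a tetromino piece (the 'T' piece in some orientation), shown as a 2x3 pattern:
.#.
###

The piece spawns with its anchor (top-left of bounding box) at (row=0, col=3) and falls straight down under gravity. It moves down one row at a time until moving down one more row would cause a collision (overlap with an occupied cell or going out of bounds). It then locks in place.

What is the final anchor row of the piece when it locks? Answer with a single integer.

Answer: 2

Derivation:
Spawn at (row=0, col=3). Try each row:
  row 0: fits
  row 1: fits
  row 2: fits
  row 3: blocked -> lock at row 2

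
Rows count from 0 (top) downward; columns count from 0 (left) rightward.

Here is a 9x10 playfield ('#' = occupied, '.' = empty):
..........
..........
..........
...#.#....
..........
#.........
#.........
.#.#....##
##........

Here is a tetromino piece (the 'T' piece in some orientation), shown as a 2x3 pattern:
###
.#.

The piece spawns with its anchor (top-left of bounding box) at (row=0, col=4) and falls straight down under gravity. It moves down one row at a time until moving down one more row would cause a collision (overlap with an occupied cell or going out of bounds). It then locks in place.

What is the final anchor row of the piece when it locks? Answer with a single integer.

Spawn at (row=0, col=4). Try each row:
  row 0: fits
  row 1: fits
  row 2: blocked -> lock at row 1

Answer: 1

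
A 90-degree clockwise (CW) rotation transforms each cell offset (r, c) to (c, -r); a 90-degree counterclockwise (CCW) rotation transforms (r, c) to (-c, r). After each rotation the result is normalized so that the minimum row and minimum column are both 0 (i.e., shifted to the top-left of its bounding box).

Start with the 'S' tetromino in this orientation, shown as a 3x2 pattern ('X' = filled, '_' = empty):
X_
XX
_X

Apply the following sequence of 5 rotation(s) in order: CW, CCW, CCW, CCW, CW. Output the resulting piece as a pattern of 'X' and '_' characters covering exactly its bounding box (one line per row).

Start:
X_
XX
_X
After rotation 1 (CW):
_XX
XX_
After rotation 2 (CCW):
X_
XX
_X
After rotation 3 (CCW):
_XX
XX_
After rotation 4 (CCW):
X_
XX
_X
After rotation 5 (CW):
_XX
XX_

Answer: _XX
XX_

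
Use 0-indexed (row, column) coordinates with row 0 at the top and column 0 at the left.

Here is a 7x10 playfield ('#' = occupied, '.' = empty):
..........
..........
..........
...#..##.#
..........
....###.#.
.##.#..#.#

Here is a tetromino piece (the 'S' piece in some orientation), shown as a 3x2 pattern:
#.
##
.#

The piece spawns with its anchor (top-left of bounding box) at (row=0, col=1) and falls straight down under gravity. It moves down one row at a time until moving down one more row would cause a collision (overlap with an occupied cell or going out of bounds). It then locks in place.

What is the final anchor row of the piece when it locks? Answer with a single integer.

Answer: 3

Derivation:
Spawn at (row=0, col=1). Try each row:
  row 0: fits
  row 1: fits
  row 2: fits
  row 3: fits
  row 4: blocked -> lock at row 3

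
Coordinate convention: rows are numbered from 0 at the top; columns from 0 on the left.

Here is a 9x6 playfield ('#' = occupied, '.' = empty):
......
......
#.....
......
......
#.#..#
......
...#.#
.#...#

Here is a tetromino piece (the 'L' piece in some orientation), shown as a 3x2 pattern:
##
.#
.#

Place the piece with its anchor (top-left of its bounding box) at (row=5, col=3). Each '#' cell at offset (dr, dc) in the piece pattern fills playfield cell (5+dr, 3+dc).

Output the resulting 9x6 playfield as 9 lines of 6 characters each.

Answer: ......
......
#.....
......
......
#.####
....#.
...###
.#...#

Derivation:
Fill (5+0,3+0) = (5,3)
Fill (5+0,3+1) = (5,4)
Fill (5+1,3+1) = (6,4)
Fill (5+2,3+1) = (7,4)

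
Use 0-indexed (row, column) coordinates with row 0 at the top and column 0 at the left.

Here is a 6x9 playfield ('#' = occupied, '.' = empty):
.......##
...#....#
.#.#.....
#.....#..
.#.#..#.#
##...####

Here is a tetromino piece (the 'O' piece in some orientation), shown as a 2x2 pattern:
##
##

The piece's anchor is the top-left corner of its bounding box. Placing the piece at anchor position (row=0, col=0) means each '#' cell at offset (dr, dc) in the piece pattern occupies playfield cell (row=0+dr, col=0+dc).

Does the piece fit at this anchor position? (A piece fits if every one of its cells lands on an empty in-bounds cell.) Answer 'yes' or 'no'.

Check each piece cell at anchor (0, 0):
  offset (0,0) -> (0,0): empty -> OK
  offset (0,1) -> (0,1): empty -> OK
  offset (1,0) -> (1,0): empty -> OK
  offset (1,1) -> (1,1): empty -> OK
All cells valid: yes

Answer: yes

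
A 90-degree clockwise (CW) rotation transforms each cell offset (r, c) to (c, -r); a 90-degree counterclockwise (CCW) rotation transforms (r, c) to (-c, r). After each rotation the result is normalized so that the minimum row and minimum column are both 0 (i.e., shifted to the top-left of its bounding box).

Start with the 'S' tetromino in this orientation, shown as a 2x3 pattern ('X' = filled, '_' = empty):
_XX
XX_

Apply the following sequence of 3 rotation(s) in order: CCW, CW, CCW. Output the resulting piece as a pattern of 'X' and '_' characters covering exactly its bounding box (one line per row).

Answer: X_
XX
_X

Derivation:
Start:
_XX
XX_
After rotation 1 (CCW):
X_
XX
_X
After rotation 2 (CW):
_XX
XX_
After rotation 3 (CCW):
X_
XX
_X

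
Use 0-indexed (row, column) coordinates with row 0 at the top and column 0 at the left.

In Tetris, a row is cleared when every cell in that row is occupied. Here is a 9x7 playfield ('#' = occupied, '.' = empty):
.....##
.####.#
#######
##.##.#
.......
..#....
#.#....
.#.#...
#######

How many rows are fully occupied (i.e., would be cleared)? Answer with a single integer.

Check each row:
  row 0: 5 empty cells -> not full
  row 1: 2 empty cells -> not full
  row 2: 0 empty cells -> FULL (clear)
  row 3: 2 empty cells -> not full
  row 4: 7 empty cells -> not full
  row 5: 6 empty cells -> not full
  row 6: 5 empty cells -> not full
  row 7: 5 empty cells -> not full
  row 8: 0 empty cells -> FULL (clear)
Total rows cleared: 2

Answer: 2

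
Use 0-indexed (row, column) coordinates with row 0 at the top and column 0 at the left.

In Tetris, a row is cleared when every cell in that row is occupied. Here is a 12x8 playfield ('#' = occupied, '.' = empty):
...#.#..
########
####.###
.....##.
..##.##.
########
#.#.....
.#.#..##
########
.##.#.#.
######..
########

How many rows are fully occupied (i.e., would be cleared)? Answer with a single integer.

Check each row:
  row 0: 6 empty cells -> not full
  row 1: 0 empty cells -> FULL (clear)
  row 2: 1 empty cell -> not full
  row 3: 6 empty cells -> not full
  row 4: 4 empty cells -> not full
  row 5: 0 empty cells -> FULL (clear)
  row 6: 6 empty cells -> not full
  row 7: 4 empty cells -> not full
  row 8: 0 empty cells -> FULL (clear)
  row 9: 4 empty cells -> not full
  row 10: 2 empty cells -> not full
  row 11: 0 empty cells -> FULL (clear)
Total rows cleared: 4

Answer: 4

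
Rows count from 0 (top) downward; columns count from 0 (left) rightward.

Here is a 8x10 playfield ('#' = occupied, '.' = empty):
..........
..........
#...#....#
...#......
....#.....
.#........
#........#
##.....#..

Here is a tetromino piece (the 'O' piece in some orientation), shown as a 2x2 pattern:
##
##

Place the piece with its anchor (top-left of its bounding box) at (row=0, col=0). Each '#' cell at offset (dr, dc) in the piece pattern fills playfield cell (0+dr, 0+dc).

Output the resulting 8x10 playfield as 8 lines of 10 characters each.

Fill (0+0,0+0) = (0,0)
Fill (0+0,0+1) = (0,1)
Fill (0+1,0+0) = (1,0)
Fill (0+1,0+1) = (1,1)

Answer: ##........
##........
#...#....#
...#......
....#.....
.#........
#........#
##.....#..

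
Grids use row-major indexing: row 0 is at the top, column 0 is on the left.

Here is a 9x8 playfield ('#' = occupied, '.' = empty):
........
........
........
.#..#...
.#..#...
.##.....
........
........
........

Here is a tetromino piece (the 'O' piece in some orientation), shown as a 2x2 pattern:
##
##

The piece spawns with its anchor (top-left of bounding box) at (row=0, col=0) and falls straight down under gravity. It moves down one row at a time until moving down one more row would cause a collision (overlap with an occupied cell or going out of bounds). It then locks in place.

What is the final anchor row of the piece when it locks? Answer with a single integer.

Spawn at (row=0, col=0). Try each row:
  row 0: fits
  row 1: fits
  row 2: blocked -> lock at row 1

Answer: 1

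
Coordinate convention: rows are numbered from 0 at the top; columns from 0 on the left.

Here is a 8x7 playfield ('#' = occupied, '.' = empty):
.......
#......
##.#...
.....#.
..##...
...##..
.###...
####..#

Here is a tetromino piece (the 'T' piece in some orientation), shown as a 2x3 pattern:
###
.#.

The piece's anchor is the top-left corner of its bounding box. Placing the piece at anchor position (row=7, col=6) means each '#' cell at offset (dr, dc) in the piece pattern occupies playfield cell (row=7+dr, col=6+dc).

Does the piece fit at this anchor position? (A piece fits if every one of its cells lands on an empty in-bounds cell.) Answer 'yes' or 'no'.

Answer: no

Derivation:
Check each piece cell at anchor (7, 6):
  offset (0,0) -> (7,6): occupied ('#') -> FAIL
  offset (0,1) -> (7,7): out of bounds -> FAIL
  offset (0,2) -> (7,8): out of bounds -> FAIL
  offset (1,1) -> (8,7): out of bounds -> FAIL
All cells valid: no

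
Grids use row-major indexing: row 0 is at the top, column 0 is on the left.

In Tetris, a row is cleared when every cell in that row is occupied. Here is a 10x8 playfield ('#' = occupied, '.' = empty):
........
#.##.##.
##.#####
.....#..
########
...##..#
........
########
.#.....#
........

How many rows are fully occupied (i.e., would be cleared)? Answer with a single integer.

Check each row:
  row 0: 8 empty cells -> not full
  row 1: 3 empty cells -> not full
  row 2: 1 empty cell -> not full
  row 3: 7 empty cells -> not full
  row 4: 0 empty cells -> FULL (clear)
  row 5: 5 empty cells -> not full
  row 6: 8 empty cells -> not full
  row 7: 0 empty cells -> FULL (clear)
  row 8: 6 empty cells -> not full
  row 9: 8 empty cells -> not full
Total rows cleared: 2

Answer: 2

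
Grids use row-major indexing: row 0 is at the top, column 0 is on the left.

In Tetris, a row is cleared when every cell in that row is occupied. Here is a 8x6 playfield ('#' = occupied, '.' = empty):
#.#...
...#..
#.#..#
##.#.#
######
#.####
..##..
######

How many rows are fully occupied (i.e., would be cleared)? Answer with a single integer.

Answer: 2

Derivation:
Check each row:
  row 0: 4 empty cells -> not full
  row 1: 5 empty cells -> not full
  row 2: 3 empty cells -> not full
  row 3: 2 empty cells -> not full
  row 4: 0 empty cells -> FULL (clear)
  row 5: 1 empty cell -> not full
  row 6: 4 empty cells -> not full
  row 7: 0 empty cells -> FULL (clear)
Total rows cleared: 2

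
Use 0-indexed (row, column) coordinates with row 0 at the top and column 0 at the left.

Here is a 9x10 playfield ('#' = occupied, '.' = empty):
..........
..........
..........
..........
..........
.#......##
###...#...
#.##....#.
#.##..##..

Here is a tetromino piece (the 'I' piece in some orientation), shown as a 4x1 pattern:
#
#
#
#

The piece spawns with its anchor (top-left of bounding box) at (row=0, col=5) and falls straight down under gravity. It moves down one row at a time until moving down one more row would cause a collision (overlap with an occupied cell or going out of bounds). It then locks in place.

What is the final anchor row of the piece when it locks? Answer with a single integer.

Spawn at (row=0, col=5). Try each row:
  row 0: fits
  row 1: fits
  row 2: fits
  row 3: fits
  row 4: fits
  row 5: fits
  row 6: blocked -> lock at row 5

Answer: 5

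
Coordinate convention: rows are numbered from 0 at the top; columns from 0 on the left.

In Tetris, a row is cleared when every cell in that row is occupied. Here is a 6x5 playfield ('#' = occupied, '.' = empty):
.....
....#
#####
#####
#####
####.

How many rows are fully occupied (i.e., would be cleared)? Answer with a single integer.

Check each row:
  row 0: 5 empty cells -> not full
  row 1: 4 empty cells -> not full
  row 2: 0 empty cells -> FULL (clear)
  row 3: 0 empty cells -> FULL (clear)
  row 4: 0 empty cells -> FULL (clear)
  row 5: 1 empty cell -> not full
Total rows cleared: 3

Answer: 3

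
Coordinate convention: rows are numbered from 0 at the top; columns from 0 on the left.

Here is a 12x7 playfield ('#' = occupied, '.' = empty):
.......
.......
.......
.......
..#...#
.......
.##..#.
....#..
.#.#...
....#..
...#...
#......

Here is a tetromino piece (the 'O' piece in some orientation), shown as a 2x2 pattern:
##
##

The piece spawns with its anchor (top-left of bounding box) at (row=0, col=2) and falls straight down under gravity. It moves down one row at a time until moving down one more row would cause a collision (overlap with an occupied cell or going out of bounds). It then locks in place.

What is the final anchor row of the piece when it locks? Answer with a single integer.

Spawn at (row=0, col=2). Try each row:
  row 0: fits
  row 1: fits
  row 2: fits
  row 3: blocked -> lock at row 2

Answer: 2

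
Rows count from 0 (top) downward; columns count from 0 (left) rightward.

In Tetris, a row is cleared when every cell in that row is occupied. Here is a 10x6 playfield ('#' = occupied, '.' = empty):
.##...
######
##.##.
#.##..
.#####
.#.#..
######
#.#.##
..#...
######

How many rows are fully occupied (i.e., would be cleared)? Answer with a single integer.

Answer: 3

Derivation:
Check each row:
  row 0: 4 empty cells -> not full
  row 1: 0 empty cells -> FULL (clear)
  row 2: 2 empty cells -> not full
  row 3: 3 empty cells -> not full
  row 4: 1 empty cell -> not full
  row 5: 4 empty cells -> not full
  row 6: 0 empty cells -> FULL (clear)
  row 7: 2 empty cells -> not full
  row 8: 5 empty cells -> not full
  row 9: 0 empty cells -> FULL (clear)
Total rows cleared: 3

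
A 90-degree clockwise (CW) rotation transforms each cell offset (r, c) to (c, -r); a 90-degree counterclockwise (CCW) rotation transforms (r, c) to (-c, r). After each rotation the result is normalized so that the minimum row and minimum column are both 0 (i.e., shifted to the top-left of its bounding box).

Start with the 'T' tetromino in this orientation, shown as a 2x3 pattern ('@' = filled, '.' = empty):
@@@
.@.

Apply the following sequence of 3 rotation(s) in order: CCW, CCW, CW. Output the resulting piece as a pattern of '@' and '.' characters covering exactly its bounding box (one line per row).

Answer: @.
@@
@.

Derivation:
Start:
@@@
.@.
After rotation 1 (CCW):
@.
@@
@.
After rotation 2 (CCW):
.@.
@@@
After rotation 3 (CW):
@.
@@
@.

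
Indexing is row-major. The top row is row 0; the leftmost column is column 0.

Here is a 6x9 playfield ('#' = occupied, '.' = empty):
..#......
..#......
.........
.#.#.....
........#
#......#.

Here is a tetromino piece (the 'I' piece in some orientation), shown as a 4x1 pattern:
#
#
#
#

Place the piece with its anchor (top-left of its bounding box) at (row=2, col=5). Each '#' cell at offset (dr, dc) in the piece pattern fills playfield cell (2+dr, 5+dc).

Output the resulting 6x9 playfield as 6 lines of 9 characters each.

Fill (2+0,5+0) = (2,5)
Fill (2+1,5+0) = (3,5)
Fill (2+2,5+0) = (4,5)
Fill (2+3,5+0) = (5,5)

Answer: ..#......
..#......
.....#...
.#.#.#...
.....#..#
#....#.#.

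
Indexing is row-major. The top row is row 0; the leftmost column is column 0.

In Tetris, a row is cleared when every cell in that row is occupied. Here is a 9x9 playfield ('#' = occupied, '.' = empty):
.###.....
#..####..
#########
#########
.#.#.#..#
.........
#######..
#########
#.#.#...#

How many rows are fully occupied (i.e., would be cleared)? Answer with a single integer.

Answer: 3

Derivation:
Check each row:
  row 0: 6 empty cells -> not full
  row 1: 4 empty cells -> not full
  row 2: 0 empty cells -> FULL (clear)
  row 3: 0 empty cells -> FULL (clear)
  row 4: 5 empty cells -> not full
  row 5: 9 empty cells -> not full
  row 6: 2 empty cells -> not full
  row 7: 0 empty cells -> FULL (clear)
  row 8: 5 empty cells -> not full
Total rows cleared: 3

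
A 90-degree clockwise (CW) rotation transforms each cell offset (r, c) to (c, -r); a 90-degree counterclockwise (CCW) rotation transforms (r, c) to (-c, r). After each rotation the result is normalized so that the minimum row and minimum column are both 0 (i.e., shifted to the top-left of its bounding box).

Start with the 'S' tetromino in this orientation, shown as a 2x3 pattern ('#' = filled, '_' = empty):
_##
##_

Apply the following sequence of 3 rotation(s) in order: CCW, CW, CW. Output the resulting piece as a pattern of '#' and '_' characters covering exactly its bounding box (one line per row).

Start:
_##
##_
After rotation 1 (CCW):
#_
##
_#
After rotation 2 (CW):
_##
##_
After rotation 3 (CW):
#_
##
_#

Answer: #_
##
_#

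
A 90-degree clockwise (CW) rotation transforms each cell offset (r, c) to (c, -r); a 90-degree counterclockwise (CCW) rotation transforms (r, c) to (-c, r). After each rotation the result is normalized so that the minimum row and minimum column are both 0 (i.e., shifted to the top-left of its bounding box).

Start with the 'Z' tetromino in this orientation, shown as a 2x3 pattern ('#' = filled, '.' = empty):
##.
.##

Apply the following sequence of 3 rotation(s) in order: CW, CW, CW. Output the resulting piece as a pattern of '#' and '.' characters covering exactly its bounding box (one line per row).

Answer: .#
##
#.

Derivation:
Start:
##.
.##
After rotation 1 (CW):
.#
##
#.
After rotation 2 (CW):
##.
.##
After rotation 3 (CW):
.#
##
#.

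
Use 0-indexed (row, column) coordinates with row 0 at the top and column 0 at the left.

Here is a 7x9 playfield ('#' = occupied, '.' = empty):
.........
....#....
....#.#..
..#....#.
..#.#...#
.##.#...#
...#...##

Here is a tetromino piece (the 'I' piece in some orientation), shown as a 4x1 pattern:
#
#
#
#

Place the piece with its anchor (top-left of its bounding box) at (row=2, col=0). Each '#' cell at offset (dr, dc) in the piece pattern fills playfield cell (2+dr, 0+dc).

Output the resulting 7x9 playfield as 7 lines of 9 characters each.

Answer: .........
....#....
#...#.#..
#.#....#.
#.#.#...#
###.#...#
...#...##

Derivation:
Fill (2+0,0+0) = (2,0)
Fill (2+1,0+0) = (3,0)
Fill (2+2,0+0) = (4,0)
Fill (2+3,0+0) = (5,0)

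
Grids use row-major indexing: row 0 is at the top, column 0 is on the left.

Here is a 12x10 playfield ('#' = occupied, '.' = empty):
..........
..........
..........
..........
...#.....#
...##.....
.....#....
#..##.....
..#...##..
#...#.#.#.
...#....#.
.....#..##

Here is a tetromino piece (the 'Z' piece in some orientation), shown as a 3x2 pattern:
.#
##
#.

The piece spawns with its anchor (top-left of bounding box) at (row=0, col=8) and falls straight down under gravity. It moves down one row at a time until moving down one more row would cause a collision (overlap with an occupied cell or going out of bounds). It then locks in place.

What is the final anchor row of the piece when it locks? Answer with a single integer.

Answer: 2

Derivation:
Spawn at (row=0, col=8). Try each row:
  row 0: fits
  row 1: fits
  row 2: fits
  row 3: blocked -> lock at row 2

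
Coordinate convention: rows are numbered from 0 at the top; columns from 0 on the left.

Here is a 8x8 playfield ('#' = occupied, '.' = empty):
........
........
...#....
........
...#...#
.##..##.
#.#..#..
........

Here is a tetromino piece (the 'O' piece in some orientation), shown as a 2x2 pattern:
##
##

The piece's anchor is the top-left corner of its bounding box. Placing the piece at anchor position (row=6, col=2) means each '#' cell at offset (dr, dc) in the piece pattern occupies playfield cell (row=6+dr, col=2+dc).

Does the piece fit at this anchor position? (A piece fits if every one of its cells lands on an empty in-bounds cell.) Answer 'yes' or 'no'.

Check each piece cell at anchor (6, 2):
  offset (0,0) -> (6,2): occupied ('#') -> FAIL
  offset (0,1) -> (6,3): empty -> OK
  offset (1,0) -> (7,2): empty -> OK
  offset (1,1) -> (7,3): empty -> OK
All cells valid: no

Answer: no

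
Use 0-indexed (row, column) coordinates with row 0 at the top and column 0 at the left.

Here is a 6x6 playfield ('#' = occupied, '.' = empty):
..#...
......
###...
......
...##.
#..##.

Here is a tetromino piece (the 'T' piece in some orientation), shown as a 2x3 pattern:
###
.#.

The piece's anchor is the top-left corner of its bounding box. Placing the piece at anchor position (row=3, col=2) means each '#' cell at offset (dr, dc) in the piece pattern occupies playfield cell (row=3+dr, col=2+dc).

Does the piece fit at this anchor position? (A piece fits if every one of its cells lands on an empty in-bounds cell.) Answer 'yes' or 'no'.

Answer: no

Derivation:
Check each piece cell at anchor (3, 2):
  offset (0,0) -> (3,2): empty -> OK
  offset (0,1) -> (3,3): empty -> OK
  offset (0,2) -> (3,4): empty -> OK
  offset (1,1) -> (4,3): occupied ('#') -> FAIL
All cells valid: no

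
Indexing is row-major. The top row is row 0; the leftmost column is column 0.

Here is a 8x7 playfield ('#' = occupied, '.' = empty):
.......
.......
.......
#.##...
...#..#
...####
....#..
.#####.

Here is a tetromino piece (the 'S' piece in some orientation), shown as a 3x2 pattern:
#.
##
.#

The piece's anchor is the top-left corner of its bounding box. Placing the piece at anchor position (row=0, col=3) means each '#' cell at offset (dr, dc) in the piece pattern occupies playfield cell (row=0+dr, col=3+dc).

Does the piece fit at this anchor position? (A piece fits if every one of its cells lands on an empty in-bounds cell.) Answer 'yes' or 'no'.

Answer: yes

Derivation:
Check each piece cell at anchor (0, 3):
  offset (0,0) -> (0,3): empty -> OK
  offset (1,0) -> (1,3): empty -> OK
  offset (1,1) -> (1,4): empty -> OK
  offset (2,1) -> (2,4): empty -> OK
All cells valid: yes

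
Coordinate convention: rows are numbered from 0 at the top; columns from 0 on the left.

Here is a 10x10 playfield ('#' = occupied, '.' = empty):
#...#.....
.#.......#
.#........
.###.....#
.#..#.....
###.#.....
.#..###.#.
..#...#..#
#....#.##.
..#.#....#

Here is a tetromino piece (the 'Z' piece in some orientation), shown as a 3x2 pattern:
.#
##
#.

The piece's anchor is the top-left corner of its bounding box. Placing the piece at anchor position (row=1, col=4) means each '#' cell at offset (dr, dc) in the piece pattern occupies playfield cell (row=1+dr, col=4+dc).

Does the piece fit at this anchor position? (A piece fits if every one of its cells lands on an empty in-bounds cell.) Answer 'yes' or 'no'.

Check each piece cell at anchor (1, 4):
  offset (0,1) -> (1,5): empty -> OK
  offset (1,0) -> (2,4): empty -> OK
  offset (1,1) -> (2,5): empty -> OK
  offset (2,0) -> (3,4): empty -> OK
All cells valid: yes

Answer: yes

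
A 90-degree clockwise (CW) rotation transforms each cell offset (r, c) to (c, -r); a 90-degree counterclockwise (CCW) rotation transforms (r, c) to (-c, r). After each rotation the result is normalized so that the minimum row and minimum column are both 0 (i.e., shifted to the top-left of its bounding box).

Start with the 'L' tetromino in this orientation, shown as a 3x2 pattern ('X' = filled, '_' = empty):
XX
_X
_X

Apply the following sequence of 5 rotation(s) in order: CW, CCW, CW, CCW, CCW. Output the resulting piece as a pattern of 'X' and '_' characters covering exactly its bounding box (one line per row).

Answer: XXX
X__

Derivation:
Start:
XX
_X
_X
After rotation 1 (CW):
__X
XXX
After rotation 2 (CCW):
XX
_X
_X
After rotation 3 (CW):
__X
XXX
After rotation 4 (CCW):
XX
_X
_X
After rotation 5 (CCW):
XXX
X__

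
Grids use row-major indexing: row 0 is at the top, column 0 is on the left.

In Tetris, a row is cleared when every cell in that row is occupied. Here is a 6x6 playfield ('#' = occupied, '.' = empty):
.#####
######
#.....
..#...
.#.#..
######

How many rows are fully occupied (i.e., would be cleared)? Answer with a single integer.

Answer: 2

Derivation:
Check each row:
  row 0: 1 empty cell -> not full
  row 1: 0 empty cells -> FULL (clear)
  row 2: 5 empty cells -> not full
  row 3: 5 empty cells -> not full
  row 4: 4 empty cells -> not full
  row 5: 0 empty cells -> FULL (clear)
Total rows cleared: 2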